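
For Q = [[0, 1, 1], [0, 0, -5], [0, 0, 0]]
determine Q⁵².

Q is strictly triangular, hence nilpotent: Q³ = 0, so Q⁵² = 0.

[[0, 0, 0], [0, 0, 0], [0, 0, 0]]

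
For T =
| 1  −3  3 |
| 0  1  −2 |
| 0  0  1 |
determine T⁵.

T = I + N where N = [[0, −3, 3], [0, 0, −2], [0, 0, 0]] is strictly upper-triangular, so N³ = 0.
(I + N)⁵ = I + 5·N + 10·N² = [[1, −15, 75], [0, 1, −10], [0, 0, 1]].

[[1, −15, 75], [0, 1, −10], [0, 0, 1]]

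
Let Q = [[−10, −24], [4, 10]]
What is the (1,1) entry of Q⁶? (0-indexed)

tr Q = 0 and det Q = −4, so the characteristic polynomial is λ² − (0)λ + (−4) with roots 2 and −2.
Eigenvectors give P = [[2, −3], [−1, 1]] with P⁻¹ = [[−1, −3], [−1, −2]], and Q = P·diag(2, −2)·P⁻¹.
Then Q⁶ = P·diag(64, 64)·P⁻¹ = [[128, −192], [−64, 64]] · [[−1, −3], [−1, −2]] = [[64, 0], [0, 64]].

64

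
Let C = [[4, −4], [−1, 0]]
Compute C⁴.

C² = [[20, −16], [−4, 4]]
C³ = [[96, −80], [−20, 16]]
C⁴ = [[464, −384], [−96, 80]]

[[464, −384], [−96, 80]]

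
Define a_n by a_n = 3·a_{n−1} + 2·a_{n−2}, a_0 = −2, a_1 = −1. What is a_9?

With companion matrix M = [[3, 2], [1, 0]], [a_n, a_{n−1}]ᵀ = M·[a_{n−1}, a_{n−2}]ᵀ, so [a_9, a_8]ᵀ = M^8·[a_1, a_0]ᵀ.
M^8 = [[22363, 12558], [6279, 3526]], giving [a_9, a_8]ᵀ = [[−47479], [−13331]].

−47479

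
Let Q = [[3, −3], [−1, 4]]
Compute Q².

[[12, −21], [−7, 19]]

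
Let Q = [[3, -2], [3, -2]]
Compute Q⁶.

Q² = Q (a projection; rank 1, trace 1), so Q⁶ = Q.

[[3, -2], [3, -2]]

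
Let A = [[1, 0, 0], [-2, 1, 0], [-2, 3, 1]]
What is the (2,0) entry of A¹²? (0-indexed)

-420

A = I + N where N = [[0, 0, 0], [-2, 0, 0], [-2, 3, 0]] is strictly lower-triangular, so N³ = 0.
(I + N)¹² = I + 12·N + 66·N² = [[1, 0, 0], [-24, 1, 0], [-420, 36, 1]].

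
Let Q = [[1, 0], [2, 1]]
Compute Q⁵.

Q = I + N where N = [[0, 0], [2, 0]] is strictly lower-triangular, so N² = 0.
(I + N)⁵ = I + 5·N = [[1, 0], [10, 1]].

[[1, 0], [10, 1]]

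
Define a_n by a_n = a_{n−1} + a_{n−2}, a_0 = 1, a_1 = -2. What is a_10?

-76

With companion matrix B = [[1, 1], [1, 0]], [a_n, a_{n−1}]ᵀ = B·[a_{n−1}, a_{n−2}]ᵀ, so [a_10, a_9]ᵀ = B⁹·[a_1, a_0]ᵀ.
B⁹ = [[55, 34], [34, 21]], giving [a_10, a_9]ᵀ = [[-76], [-47]].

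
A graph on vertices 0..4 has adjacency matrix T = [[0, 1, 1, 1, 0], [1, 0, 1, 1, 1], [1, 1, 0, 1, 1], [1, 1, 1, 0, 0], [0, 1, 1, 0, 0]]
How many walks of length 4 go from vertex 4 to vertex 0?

18

The number of length-4 walks from vertex 4 to vertex 0 is entry (4,0) of T⁴, where T is the adjacency matrix.
T² = [[3, 2, 2, 2, 2], [2, 4, 3, 2, 1], [2, 3, 4, 2, 1], [2, 2, 2, 3, 2], [2, 1, 1, 2, 2]]
T³ = [[6, 9, 9, 7, 4], [9, 8, 9, 9, 7], [9, 9, 8, 9, 7], [7, 9, 9, 6, 4], [4, 7, 7, 4, 2]]
T⁴ = [[25, 26, 26, 24, 18], [26, 34, 33, 26, 17], [26, 33, 34, 26, 17], [24, 26, 26, 25, 18], [18, 17, 17, 18, 14]]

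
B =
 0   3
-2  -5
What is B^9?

[[37830, 57513], [-38342, -58025]]

tr B = -5 and det B = 6, so the characteristic polynomial is λ² − (-5)λ + (6) with roots -2 and -3.
Eigenvectors give P = [[-3, 1], [2, -1]] with P⁻¹ = [[-1, -1], [-2, -3]], and B = P·diag(-2, -3)·P⁻¹.
Then B^9 = P·diag(-512, -19683)·P⁻¹ = [[1536, -19683], [-1024, 19683]] · [[-1, -1], [-2, -3]] = [[37830, 57513], [-38342, -58025]].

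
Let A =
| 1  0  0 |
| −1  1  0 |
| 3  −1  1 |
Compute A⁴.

[[1, 0, 0], [−4, 1, 0], [18, −4, 1]]

A = I + N where N = [[0, 0, 0], [−1, 0, 0], [3, −1, 0]] is strictly lower-triangular, so N³ = 0.
(I + N)⁴ = I + 4·N + 6·N² = [[1, 0, 0], [−4, 1, 0], [18, −4, 1]].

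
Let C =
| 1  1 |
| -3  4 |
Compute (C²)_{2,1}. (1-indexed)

-15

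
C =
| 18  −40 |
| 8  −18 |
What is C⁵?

tr C = 0 and det C = −4, so the characteristic polynomial is λ² − (0)λ + (−4) with roots −2 and 2.
Eigenvectors give P = [[2, 5], [1, 2]] with P⁻¹ = [[−2, 5], [1, −2]], and C = P·diag(−2, 2)·P⁻¹.
Then C⁵ = P·diag(−32, 32)·P⁻¹ = [[−64, 160], [−32, 64]] · [[−2, 5], [1, −2]] = [[288, −640], [128, −288]].

[[288, −640], [128, −288]]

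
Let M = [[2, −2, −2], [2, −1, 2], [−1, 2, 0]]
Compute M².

[[2, −6, −8], [0, 1, −6], [2, 0, 6]]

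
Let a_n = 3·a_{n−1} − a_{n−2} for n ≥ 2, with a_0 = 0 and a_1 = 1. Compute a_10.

With companion matrix Q = [[3, −1], [1, 0]], [a_n, a_{n−1}]ᵀ = Q·[a_{n−1}, a_{n−2}]ᵀ, so [a_10, a_9]ᵀ = Q⁹·[a_1, a_0]ᵀ.
Q⁹ = [[6765, −2584], [2584, −987]], giving [a_10, a_9]ᵀ = [[6765], [2584]].

6765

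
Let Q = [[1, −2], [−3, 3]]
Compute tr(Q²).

22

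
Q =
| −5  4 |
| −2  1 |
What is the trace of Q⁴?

tr Q = −4 and det Q = 3, so the characteristic polynomial is λ² − (−4)λ + (3) with roots −1 and −3.
Eigenvectors give P = [[1, −2], [1, −1]] with P⁻¹ = [[−1, 2], [−1, 1]], and Q = P·diag(−1, −3)·P⁻¹.
Then Q⁴ = P·diag(1, 81)·P⁻¹ = [[1, −162], [1, −81]] · [[−1, 2], [−1, 1]] = [[161, −160], [80, −79]].

82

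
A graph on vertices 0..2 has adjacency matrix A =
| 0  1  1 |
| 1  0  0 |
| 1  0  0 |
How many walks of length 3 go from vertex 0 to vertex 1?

2

The number of length-3 walks from vertex 0 to vertex 1 is entry (0,1) of A³, where A is the adjacency matrix.
A² = [[2, 0, 0], [0, 1, 1], [0, 1, 1]]
A³ = [[0, 2, 2], [2, 0, 0], [2, 0, 0]]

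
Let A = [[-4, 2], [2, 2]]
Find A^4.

A^2 = [[20, -4], [-4, 8]]
A^3 = [[-88, 32], [32, 8]]
A^4 = [[416, -112], [-112, 80]]

[[416, -112], [-112, 80]]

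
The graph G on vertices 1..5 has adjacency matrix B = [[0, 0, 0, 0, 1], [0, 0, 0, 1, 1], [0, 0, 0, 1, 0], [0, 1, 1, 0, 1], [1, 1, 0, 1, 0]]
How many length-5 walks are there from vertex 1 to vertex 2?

The number of length-5 walks from vertex 1 to vertex 2 is entry (1,2) of B⁵, where B is the adjacency matrix.
B² = [[1, 1, 0, 1, 0], [1, 2, 1, 1, 1], [0, 1, 1, 0, 1], [1, 1, 0, 3, 1], [0, 1, 1, 1, 3]]
B³ = [[0, 1, 1, 1, 3], [1, 2, 1, 4, 4], [1, 1, 0, 3, 1], [1, 4, 3, 2, 5], [3, 4, 1, 5, 2]]
B⁴ = [[3, 4, 1, 5, 2], [4, 8, 4, 7, 7], [1, 4, 3, 2, 5], [5, 7, 2, 12, 7], [2, 7, 5, 7, 12]]
B⁵ = [[2, 7, 5, 7, 12], [7, 14, 7, 19, 19], [5, 7, 2, 12, 7], [7, 19, 12, 16, 24], [12, 19, 7, 24, 16]]

7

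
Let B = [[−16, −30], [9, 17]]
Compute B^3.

tr B = 1 and det B = −2, so the characteristic polynomial is λ² − (1)λ + (−2) with roots 2 and −1.
Eigenvectors give P = [[−5, −2], [3, 1]] with P⁻¹ = [[1, 2], [−3, −5]], and B = P·diag(2, −1)·P⁻¹.
Then B^3 = P·diag(8, −1)·P⁻¹ = [[−40, 2], [24, −1]] · [[1, 2], [−3, −5]] = [[−46, −90], [27, 53]].

[[−46, −90], [27, 53]]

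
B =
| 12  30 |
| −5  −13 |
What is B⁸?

tr B = −1 and det B = −6, so the characteristic polynomial is λ² − (−1)λ + (−6) with roots −3 and 2.
Eigenvectors give P = [[2, −3], [−1, 1]] with P⁻¹ = [[−1, −3], [−1, −2]], and B = P·diag(−3, 2)·P⁻¹.
Then B⁸ = P·diag(6561, 256)·P⁻¹ = [[13122, −768], [−6561, 256]] · [[−1, −3], [−1, −2]] = [[−12354, −37830], [6305, 19171]].

[[−12354, −37830], [6305, 19171]]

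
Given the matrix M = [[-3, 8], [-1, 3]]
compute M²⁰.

[[1, 0], [0, 1]]

M² = I (check: tr M = 0 and det M = -1), so M²⁰ = I since 20 is even.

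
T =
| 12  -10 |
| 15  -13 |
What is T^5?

tr T = -1 and det T = -6, so the characteristic polynomial is λ² − (-1)λ + (-6) with roots 2 and -3.
Eigenvectors give P = [[1, -2], [1, -3]] with P⁻¹ = [[3, -2], [1, -1]], and T = P·diag(2, -3)·P⁻¹.
Then T^5 = P·diag(32, -243)·P⁻¹ = [[32, 486], [32, 729]] · [[3, -2], [1, -1]] = [[582, -550], [825, -793]].

[[582, -550], [825, -793]]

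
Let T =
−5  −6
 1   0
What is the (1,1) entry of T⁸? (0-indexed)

tr T = −5 and det T = 6, so the characteristic polynomial is λ² − (−5)λ + (6) with roots −3 and −2.
Eigenvectors give P = [[3, 2], [−1, −1]] with P⁻¹ = [[1, 2], [−1, −3]], and T = P·diag(−3, −2)·P⁻¹.
Then T⁸ = P·diag(6561, 256)·P⁻¹ = [[19683, 512], [−6561, −256]] · [[1, 2], [−1, −3]] = [[19171, 37830], [−6305, −12354]].

−12354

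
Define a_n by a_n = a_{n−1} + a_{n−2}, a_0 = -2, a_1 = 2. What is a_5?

4

With companion matrix T = [[1, 1], [1, 0]], [a_n, a_{n−1}]ᵀ = T·[a_{n−1}, a_{n−2}]ᵀ, so [a_5, a_4]ᵀ = T^4·[a_1, a_0]ᵀ.
T^4 = [[5, 3], [3, 2]], giving [a_5, a_4]ᵀ = [[4], [2]].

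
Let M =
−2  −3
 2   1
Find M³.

[[10, 9], [−6, 1]]

M² = [[−2, 3], [−2, −5]]
M³ = [[10, 9], [−6, 1]]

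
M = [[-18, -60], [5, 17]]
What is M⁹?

tr M = -1 and det M = -6, so the characteristic polynomial is λ² − (-1)λ + (-6) with roots 2 and -3.
Eigenvectors give P = [[3, -4], [-1, 1]] with P⁻¹ = [[-1, -4], [-1, -3]], and M = P·diag(2, -3)·P⁻¹.
Then M⁹ = P·diag(512, -19683)·P⁻¹ = [[1536, 78732], [-512, -19683]] · [[-1, -4], [-1, -3]] = [[-80268, -242340], [20195, 61097]].

[[-80268, -242340], [20195, 61097]]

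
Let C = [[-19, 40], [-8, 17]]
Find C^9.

tr C = -2 and det C = -3, so the characteristic polynomial is λ² − (-2)λ + (-3) with roots 1 and -3.
Eigenvectors give P = [[-2, -5], [-1, -2]] with P⁻¹ = [[2, -5], [-1, 2]], and C = P·diag(1, -3)·P⁻¹.
Then C^9 = P·diag(1, -19683)·P⁻¹ = [[-2, 98415], [-1, 39366]] · [[2, -5], [-1, 2]] = [[-98419, 196840], [-39368, 78737]].

[[-98419, 196840], [-39368, 78737]]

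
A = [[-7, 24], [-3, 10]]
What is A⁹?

[[-4087, 12264], [-1533, 4600]]

tr A = 3 and det A = 2, so the characteristic polynomial is λ² − (3)λ + (2) with roots 2 and 1.
Eigenvectors give P = [[8, 3], [3, 1]] with P⁻¹ = [[-1, 3], [3, -8]], and A = P·diag(2, 1)·P⁻¹.
Then A⁹ = P·diag(512, 1)·P⁻¹ = [[4096, 3], [1536, 1]] · [[-1, 3], [3, -8]] = [[-4087, 12264], [-1533, 4600]].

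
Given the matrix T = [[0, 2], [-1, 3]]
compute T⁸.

tr T = 3 and det T = 2, so the characteristic polynomial is λ² − (3)λ + (2) with roots 2 and 1.
Eigenvectors give P = [[-1, 2], [-1, 1]] with P⁻¹ = [[1, -2], [1, -1]], and T = P·diag(2, 1)·P⁻¹.
Then T⁸ = P·diag(256, 1)·P⁻¹ = [[-256, 2], [-256, 1]] · [[1, -2], [1, -1]] = [[-254, 510], [-255, 511]].

[[-254, 510], [-255, 511]]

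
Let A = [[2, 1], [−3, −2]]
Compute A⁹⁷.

[[2, 1], [−3, −2]]

A² = I (check: tr A = 0 and det A = −1), so A⁹⁷ = A since 97 is odd.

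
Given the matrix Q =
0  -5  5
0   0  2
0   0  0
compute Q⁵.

[[0, 0, 0], [0, 0, 0], [0, 0, 0]]

Q is strictly triangular, hence nilpotent: Q³ = 0, so Q⁵ = 0.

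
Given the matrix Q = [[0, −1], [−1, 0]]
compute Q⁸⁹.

[[0, −1], [−1, 0]]

Q² = I (check: tr Q = 0 and det Q = −1), so Q⁸⁹ = Q since 89 is odd.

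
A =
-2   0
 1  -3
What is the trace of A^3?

tr A = -5 and det A = 6, so the characteristic polynomial is λ² − (-5)λ + (6) with roots -3 and -2.
Eigenvectors give P = [[0, 1], [-1, 1]] with P⁻¹ = [[1, -1], [1, 0]], and A = P·diag(-3, -2)·P⁻¹.
Then A^3 = P·diag(-27, -8)·P⁻¹ = [[0, -8], [27, -8]] · [[1, -1], [1, 0]] = [[-8, 0], [19, -27]].

-35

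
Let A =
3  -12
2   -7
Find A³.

tr A = -4 and det A = 3, so the characteristic polynomial is λ² − (-4)λ + (3) with roots -3 and -1.
Eigenvectors give P = [[-2, 3], [-1, 1]] with P⁻¹ = [[1, -3], [1, -2]], and A = P·diag(-3, -1)·P⁻¹.
Then A³ = P·diag(-27, -1)·P⁻¹ = [[54, -3], [27, -1]] · [[1, -3], [1, -2]] = [[51, -156], [26, -79]].

[[51, -156], [26, -79]]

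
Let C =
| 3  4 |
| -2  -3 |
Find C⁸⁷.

C² = I (check: tr C = 0 and det C = -1), so C⁸⁷ = C since 87 is odd.

[[3, 4], [-2, -3]]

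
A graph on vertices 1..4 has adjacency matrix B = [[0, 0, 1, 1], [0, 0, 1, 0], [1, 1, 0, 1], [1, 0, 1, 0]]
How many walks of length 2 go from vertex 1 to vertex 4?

1

The number of length-2 walks from vertex 1 to vertex 4 is entry (1,4) of B², where B is the adjacency matrix.
B² = [[2, 1, 1, 1], [1, 1, 0, 1], [1, 0, 3, 1], [1, 1, 1, 2]]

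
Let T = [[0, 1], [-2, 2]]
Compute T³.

T² = [[-2, 2], [-4, 2]]
T³ = [[-4, 2], [-4, 0]]

[[-4, 2], [-4, 0]]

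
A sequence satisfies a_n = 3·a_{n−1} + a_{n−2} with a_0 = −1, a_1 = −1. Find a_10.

−55807

With companion matrix B = [[3, 1], [1, 0]], [a_n, a_{n−1}]ᵀ = B·[a_{n−1}, a_{n−2}]ᵀ, so [a_10, a_9]ᵀ = B⁹·[a_1, a_0]ᵀ.
B⁹ = [[42837, 12970], [12970, 3927]], giving [a_10, a_9]ᵀ = [[−55807], [−16897]].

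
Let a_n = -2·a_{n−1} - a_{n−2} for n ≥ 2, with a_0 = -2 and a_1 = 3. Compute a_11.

13

With companion matrix M = [[-2, -1], [1, 0]], [a_n, a_{n−1}]ᵀ = M·[a_{n−1}, a_{n−2}]ᵀ, so [a_11, a_10]ᵀ = M^10·[a_1, a_0]ᵀ.
M^10 = [[11, 10], [-10, -9]], giving [a_11, a_10]ᵀ = [[13], [-12]].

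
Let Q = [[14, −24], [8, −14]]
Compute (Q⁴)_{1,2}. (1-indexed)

tr Q = 0 and det Q = −4, so the characteristic polynomial is λ² − (0)λ + (−4) with roots 2 and −2.
Eigenvectors give P = [[2, −3], [1, −2]] with P⁻¹ = [[2, −3], [1, −2]], and Q = P·diag(2, −2)·P⁻¹.
Then Q⁴ = P·diag(16, 16)·P⁻¹ = [[32, −48], [16, −32]] · [[2, −3], [1, −2]] = [[16, 0], [0, 16]].

0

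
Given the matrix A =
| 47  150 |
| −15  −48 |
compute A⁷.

[[20963, 69450], [−6945, −23022]]

tr A = −1 and det A = −6, so the characteristic polynomial is λ² − (−1)λ + (−6) with roots 2 and −3.
Eigenvectors give P = [[−10, 3], [3, −1]] with P⁻¹ = [[−1, −3], [−3, −10]], and A = P·diag(2, −3)·P⁻¹.
Then A⁷ = P·diag(128, −2187)·P⁻¹ = [[−1280, −6561], [384, 2187]] · [[−1, −3], [−3, −10]] = [[20963, 69450], [−6945, −23022]].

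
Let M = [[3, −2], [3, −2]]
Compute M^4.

M² = M (a projection; rank 1, trace 1), so M^4 = M.

[[3, −2], [3, −2]]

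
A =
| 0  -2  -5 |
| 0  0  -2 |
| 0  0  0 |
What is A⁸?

[[0, 0, 0], [0, 0, 0], [0, 0, 0]]

A is strictly triangular, hence nilpotent: A³ = 0, so A⁸ = 0.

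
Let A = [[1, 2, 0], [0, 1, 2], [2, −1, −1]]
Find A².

[[1, 4, 4], [4, −1, 0], [0, 4, −1]]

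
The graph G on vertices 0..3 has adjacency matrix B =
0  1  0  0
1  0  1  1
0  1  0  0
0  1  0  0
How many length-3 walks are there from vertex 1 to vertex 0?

The number of length-3 walks from vertex 1 to vertex 0 is entry (1,0) of B³, where B is the adjacency matrix.
B² = [[1, 0, 1, 1], [0, 3, 0, 0], [1, 0, 1, 1], [1, 0, 1, 1]]
B³ = [[0, 3, 0, 0], [3, 0, 3, 3], [0, 3, 0, 0], [0, 3, 0, 0]]

3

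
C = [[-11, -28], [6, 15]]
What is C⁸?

[[-39359, -91840], [19680, 45921]]

tr C = 4 and det C = 3, so the characteristic polynomial is λ² − (4)λ + (3) with roots 1 and 3.
Eigenvectors give P = [[7, -2], [-3, 1]] with P⁻¹ = [[1, 2], [3, 7]], and C = P·diag(1, 3)·P⁻¹.
Then C⁸ = P·diag(1, 6561)·P⁻¹ = [[7, -13122], [-3, 6561]] · [[1, 2], [3, 7]] = [[-39359, -91840], [19680, 45921]].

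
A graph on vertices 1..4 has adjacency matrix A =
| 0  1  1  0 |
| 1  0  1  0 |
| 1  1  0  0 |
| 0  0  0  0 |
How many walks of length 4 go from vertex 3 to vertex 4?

The number of length-4 walks from vertex 3 to vertex 4 is entry (3,4) of A^4, where A is the adjacency matrix.
A^2 = [[2, 1, 1, 0], [1, 2, 1, 0], [1, 1, 2, 0], [0, 0, 0, 0]]
A^3 = [[2, 3, 3, 0], [3, 2, 3, 0], [3, 3, 2, 0], [0, 0, 0, 0]]
A^4 = [[6, 5, 5, 0], [5, 6, 5, 0], [5, 5, 6, 0], [0, 0, 0, 0]]

0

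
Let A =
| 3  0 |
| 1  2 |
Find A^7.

[[2187, 0], [2059, 128]]

tr A = 5 and det A = 6, so the characteristic polynomial is λ² − (5)λ + (6) with roots 2 and 3.
Eigenvectors give P = [[0, 1], [-1, 1]] with P⁻¹ = [[1, -1], [1, 0]], and A = P·diag(2, 3)·P⁻¹.
Then A^7 = P·diag(128, 2187)·P⁻¹ = [[0, 2187], [-128, 2187]] · [[1, -1], [1, 0]] = [[2187, 0], [2059, 128]].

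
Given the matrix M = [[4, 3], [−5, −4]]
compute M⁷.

M² = I (check: tr M = 0 and det M = −1), so M⁷ = M since 7 is odd.

[[4, 3], [−5, −4]]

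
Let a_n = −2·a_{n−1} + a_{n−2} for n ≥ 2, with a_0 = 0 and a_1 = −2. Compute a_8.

With companion matrix M = [[−2, 1], [1, 0]], [a_n, a_{n−1}]ᵀ = M·[a_{n−1}, a_{n−2}]ᵀ, so [a_8, a_7]ᵀ = M⁷·[a_1, a_0]ᵀ.
M⁷ = [[−408, 169], [169, −70]], giving [a_8, a_7]ᵀ = [[816], [−338]].

816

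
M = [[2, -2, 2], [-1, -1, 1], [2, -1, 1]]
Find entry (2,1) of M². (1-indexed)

1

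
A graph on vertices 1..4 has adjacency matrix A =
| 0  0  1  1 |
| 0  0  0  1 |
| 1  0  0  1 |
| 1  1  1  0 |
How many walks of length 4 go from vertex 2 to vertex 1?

4

The number of length-4 walks from vertex 2 to vertex 1 is entry (2,1) of A⁴, where A is the adjacency matrix.
A² = [[2, 1, 1, 1], [1, 1, 1, 0], [1, 1, 2, 1], [1, 0, 1, 3]]
A³ = [[2, 1, 3, 4], [1, 0, 1, 3], [3, 1, 2, 4], [4, 3, 4, 2]]
A⁴ = [[7, 4, 6, 6], [4, 3, 4, 2], [6, 4, 7, 6], [6, 2, 6, 11]]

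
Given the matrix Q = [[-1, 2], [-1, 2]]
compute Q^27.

[[-1, 2], [-1, 2]]

Q² = Q (a projection; rank 1, trace 1), so Q^27 = Q.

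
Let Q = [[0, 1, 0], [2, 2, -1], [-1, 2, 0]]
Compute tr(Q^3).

11

Q^2 = [[2, 2, -1], [5, 4, -2], [4, 3, -2]]
Q^3 = [[5, 4, -2], [10, 9, -4], [8, 6, -3]]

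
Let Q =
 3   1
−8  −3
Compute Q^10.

Q² = I (check: tr Q = 0 and det Q = −1), so Q^10 = I since 10 is even.

[[1, 0], [0, 1]]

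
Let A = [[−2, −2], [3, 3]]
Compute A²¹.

[[−2, −2], [3, 3]]

A² = A (a projection; rank 1, trace 1), so A²¹ = A.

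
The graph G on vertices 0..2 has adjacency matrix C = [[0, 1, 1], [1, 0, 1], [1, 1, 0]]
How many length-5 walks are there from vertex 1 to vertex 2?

The number of length-5 walks from vertex 1 to vertex 2 is entry (1,2) of C^5, where C is the adjacency matrix.
C^2 = [[2, 1, 1], [1, 2, 1], [1, 1, 2]]
C^3 = [[2, 3, 3], [3, 2, 3], [3, 3, 2]]
C^4 = [[6, 5, 5], [5, 6, 5], [5, 5, 6]]
C^5 = [[10, 11, 11], [11, 10, 11], [11, 11, 10]]

11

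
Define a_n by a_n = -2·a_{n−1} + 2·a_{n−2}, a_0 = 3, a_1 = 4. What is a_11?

32960

With companion matrix B = [[-2, 2], [1, 0]], [a_n, a_{n−1}]ᵀ = B·[a_{n−1}, a_{n−2}]ᵀ, so [a_11, a_10]ᵀ = B^10·[a_1, a_0]ᵀ.
B^10 = [[18272, -13376], [-6688, 4896]], giving [a_11, a_10]ᵀ = [[32960], [-12064]].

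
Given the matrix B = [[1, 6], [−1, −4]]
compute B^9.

[[1021, 3066], [−511, −1534]]

tr B = −3 and det B = 2, so the characteristic polynomial is λ² − (−3)λ + (2) with roots −2 and −1.
Eigenvectors give P = [[2, −3], [−1, 1]] with P⁻¹ = [[−1, −3], [−1, −2]], and B = P·diag(−2, −1)·P⁻¹.
Then B^9 = P·diag(−512, −1)·P⁻¹ = [[−1024, 3], [512, −1]] · [[−1, −3], [−1, −2]] = [[1021, 3066], [−511, −1534]].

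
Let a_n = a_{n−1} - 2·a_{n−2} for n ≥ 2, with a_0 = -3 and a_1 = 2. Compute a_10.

With companion matrix Q = [[1, -2], [1, 0]], [a_n, a_{n−1}]ᵀ = Q·[a_{n−1}, a_{n−2}]ᵀ, so [a_10, a_9]ᵀ = Q⁹·[a_1, a_0]ᵀ.
Q⁹ = [[-11, 34], [-17, 6]], giving [a_10, a_9]ᵀ = [[-124], [-52]].

-124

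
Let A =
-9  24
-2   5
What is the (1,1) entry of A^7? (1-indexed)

tr A = -4 and det A = 3, so the characteristic polynomial is λ² − (-4)λ + (3) with roots -3 and -1.
Eigenvectors give P = [[4, 3], [1, 1]] with P⁻¹ = [[1, -3], [-1, 4]], and A = P·diag(-3, -1)·P⁻¹.
Then A^7 = P·diag(-2187, -1)·P⁻¹ = [[-8748, -3], [-2187, -1]] · [[1, -3], [-1, 4]] = [[-8745, 26232], [-2186, 6557]].

-8745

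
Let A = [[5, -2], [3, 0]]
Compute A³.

[[65, -38], [57, -30]]

tr A = 5 and det A = 6, so the characteristic polynomial is λ² − (5)λ + (6) with roots 2 and 3.
Eigenvectors give P = [[-2, 1], [-3, 1]] with P⁻¹ = [[1, -1], [3, -2]], and A = P·diag(2, 3)·P⁻¹.
Then A³ = P·diag(8, 27)·P⁻¹ = [[-16, 27], [-24, 27]] · [[1, -1], [3, -2]] = [[65, -38], [57, -30]].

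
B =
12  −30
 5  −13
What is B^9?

tr B = −1 and det B = −6, so the characteristic polynomial is λ² − (−1)λ + (−6) with roots −3 and 2.
Eigenvectors give P = [[−2, 3], [−1, 1]] with P⁻¹ = [[1, −3], [1, −2]], and B = P·diag(−3, 2)·P⁻¹.
Then B^9 = P·diag(−19683, 512)·P⁻¹ = [[39366, 1536], [19683, 512]] · [[1, −3], [1, −2]] = [[40902, −121170], [20195, −60073]].

[[40902, −121170], [20195, −60073]]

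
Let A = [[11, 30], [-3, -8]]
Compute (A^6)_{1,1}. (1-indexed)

tr A = 3 and det A = 2, so the characteristic polynomial is λ² − (3)λ + (2) with roots 1 and 2.
Eigenvectors give P = [[-3, 10], [1, -3]] with P⁻¹ = [[3, 10], [1, 3]], and A = P·diag(1, 2)·P⁻¹.
Then A^6 = P·diag(1, 64)·P⁻¹ = [[-3, 640], [1, -192]] · [[3, 10], [1, 3]] = [[631, 1890], [-189, -566]].

631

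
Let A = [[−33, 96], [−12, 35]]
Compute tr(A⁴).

tr A = 2 and det A = −3, so the characteristic polynomial is λ² − (2)λ + (−3) with roots 3 and −1.
Eigenvectors give P = [[−8, 3], [−3, 1]] with P⁻¹ = [[1, −3], [3, −8]], and A = P·diag(3, −1)·P⁻¹.
Then A⁴ = P·diag(81, 1)·P⁻¹ = [[−648, 3], [−243, 1]] · [[1, −3], [3, −8]] = [[−639, 1920], [−240, 721]].

82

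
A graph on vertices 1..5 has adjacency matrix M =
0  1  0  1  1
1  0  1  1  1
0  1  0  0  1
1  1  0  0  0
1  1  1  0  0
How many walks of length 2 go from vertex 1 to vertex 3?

2

The number of length-2 walks from vertex 1 to vertex 3 is entry (1,3) of M², where M is the adjacency matrix.
M² = [[3, 2, 2, 1, 1], [2, 4, 1, 1, 2], [2, 1, 2, 1, 1], [1, 1, 1, 2, 2], [1, 2, 1, 2, 3]]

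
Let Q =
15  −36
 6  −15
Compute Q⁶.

[[729, 0], [0, 729]]

tr Q = 0 and det Q = −9, so the characteristic polynomial is λ² − (0)λ + (−9) with roots −3 and 3.
Eigenvectors give P = [[−2, 3], [−1, 1]] with P⁻¹ = [[1, −3], [1, −2]], and Q = P·diag(−3, 3)·P⁻¹.
Then Q⁶ = P·diag(729, 729)·P⁻¹ = [[−1458, 2187], [−729, 729]] · [[1, −3], [1, −2]] = [[729, 0], [0, 729]].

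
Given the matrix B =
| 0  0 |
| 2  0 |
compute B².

[[0, 0], [0, 0]]

B is strictly triangular, hence nilpotent: B² = 0, so B² = 0.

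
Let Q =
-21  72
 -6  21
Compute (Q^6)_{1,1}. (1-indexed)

tr Q = 0 and det Q = -9, so the characteristic polynomial is λ² − (0)λ + (-9) with roots 3 and -3.
Eigenvectors give P = [[3, 4], [1, 1]] with P⁻¹ = [[-1, 4], [1, -3]], and Q = P·diag(3, -3)·P⁻¹.
Then Q^6 = P·diag(729, 729)·P⁻¹ = [[2187, 2916], [729, 729]] · [[-1, 4], [1, -3]] = [[729, 0], [0, 729]].

729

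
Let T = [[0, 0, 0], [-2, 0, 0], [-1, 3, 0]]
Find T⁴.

[[0, 0, 0], [0, 0, 0], [0, 0, 0]]

T is strictly triangular, hence nilpotent: T³ = 0, so T⁴ = 0.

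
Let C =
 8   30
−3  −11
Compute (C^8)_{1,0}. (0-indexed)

tr C = −3 and det C = 2, so the characteristic polynomial is λ² − (−3)λ + (2) with roots −1 and −2.
Eigenvectors give P = [[10, −3], [−3, 1]] with P⁻¹ = [[1, 3], [3, 10]], and C = P·diag(−1, −2)·P⁻¹.
Then C^8 = P·diag(1, 256)·P⁻¹ = [[10, −768], [−3, 256]] · [[1, 3], [3, 10]] = [[−2294, −7650], [765, 2551]].

765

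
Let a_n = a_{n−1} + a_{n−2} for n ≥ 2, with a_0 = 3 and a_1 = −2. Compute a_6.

−1

With companion matrix A = [[1, 1], [1, 0]], [a_n, a_{n−1}]ᵀ = A·[a_{n−1}, a_{n−2}]ᵀ, so [a_6, a_5]ᵀ = A⁵·[a_1, a_0]ᵀ.
A⁵ = [[8, 5], [5, 3]], giving [a_6, a_5]ᵀ = [[−1], [−1]].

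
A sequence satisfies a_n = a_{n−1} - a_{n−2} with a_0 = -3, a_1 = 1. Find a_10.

With companion matrix B = [[1, -1], [1, 0]], [a_n, a_{n−1}]ᵀ = B·[a_{n−1}, a_{n−2}]ᵀ, so [a_10, a_9]ᵀ = B⁹·[a_1, a_0]ᵀ.
B⁹ = [[-1, 0], [0, -1]], giving [a_10, a_9]ᵀ = [[-1], [3]].

-1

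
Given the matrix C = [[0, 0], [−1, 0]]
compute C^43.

[[0, 0], [0, 0]]

C is strictly triangular, hence nilpotent: C^2 = 0, so C^43 = 0.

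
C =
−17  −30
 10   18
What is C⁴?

[[−179, −390], [130, 276]]

tr C = 1 and det C = −6, so the characteristic polynomial is λ² − (1)λ + (−6) with roots −2 and 3.
Eigenvectors give P = [[−2, −3], [1, 2]] with P⁻¹ = [[−2, −3], [1, 2]], and C = P·diag(−2, 3)·P⁻¹.
Then C⁴ = P·diag(16, 81)·P⁻¹ = [[−32, −243], [16, 162]] · [[−2, −3], [1, 2]] = [[−179, −390], [130, 276]].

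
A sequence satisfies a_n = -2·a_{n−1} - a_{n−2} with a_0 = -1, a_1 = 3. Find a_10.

With companion matrix M = [[-2, -1], [1, 0]], [a_n, a_{n−1}]ᵀ = M·[a_{n−1}, a_{n−2}]ᵀ, so [a_10, a_9]ᵀ = M^9·[a_1, a_0]ᵀ.
M^9 = [[-10, -9], [9, 8]], giving [a_10, a_9]ᵀ = [[-21], [19]].

-21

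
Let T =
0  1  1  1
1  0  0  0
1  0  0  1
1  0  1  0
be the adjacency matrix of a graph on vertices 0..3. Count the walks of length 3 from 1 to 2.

The number of length-3 walks from vertex 1 to vertex 2 is entry (1,2) of T^3, where T is the adjacency matrix.
T^2 = [[3, 0, 1, 1], [0, 1, 1, 1], [1, 1, 2, 1], [1, 1, 1, 2]]
T^3 = [[2, 3, 4, 4], [3, 0, 1, 1], [4, 1, 2, 3], [4, 1, 3, 2]]

1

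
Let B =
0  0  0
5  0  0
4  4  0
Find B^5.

B is strictly triangular, hence nilpotent: B^3 = 0, so B^5 = 0.

[[0, 0, 0], [0, 0, 0], [0, 0, 0]]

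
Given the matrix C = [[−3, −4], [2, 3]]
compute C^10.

[[1, 0], [0, 1]]

C² = I (check: tr C = 0 and det C = −1), so C^10 = I since 10 is even.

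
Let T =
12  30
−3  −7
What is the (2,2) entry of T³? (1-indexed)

tr T = 5 and det T = 6, so the characteristic polynomial is λ² − (5)λ + (6) with roots 3 and 2.
Eigenvectors give P = [[−10, −3], [3, 1]] with P⁻¹ = [[−1, −3], [3, 10]], and T = P·diag(3, 2)·P⁻¹.
Then T³ = P·diag(27, 8)·P⁻¹ = [[−270, −24], [81, 8]] · [[−1, −3], [3, 10]] = [[198, 570], [−57, −163]].

−163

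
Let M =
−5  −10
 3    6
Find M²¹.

[[−5, −10], [3, 6]]

M² = M (a projection; rank 1, trace 1), so M²¹ = M.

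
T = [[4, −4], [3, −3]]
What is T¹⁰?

T² = T (a projection; rank 1, trace 1), so T¹⁰ = T.

[[4, −4], [3, −3]]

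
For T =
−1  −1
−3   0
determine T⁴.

[[19, 7], [21, 12]]

T² = [[4, 1], [3, 3]]
T³ = [[−7, −4], [−12, −3]]
T⁴ = [[19, 7], [21, 12]]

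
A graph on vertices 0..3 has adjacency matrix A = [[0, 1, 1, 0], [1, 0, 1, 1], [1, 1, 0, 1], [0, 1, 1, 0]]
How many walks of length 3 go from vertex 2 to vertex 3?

The number of length-3 walks from vertex 2 to vertex 3 is entry (2,3) of A³, where A is the adjacency matrix.
A² = [[2, 1, 1, 2], [1, 3, 2, 1], [1, 2, 3, 1], [2, 1, 1, 2]]
A³ = [[2, 5, 5, 2], [5, 4, 5, 5], [5, 5, 4, 5], [2, 5, 5, 2]]

5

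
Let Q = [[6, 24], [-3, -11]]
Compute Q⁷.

[[16344, 49416], [-6177, -18659]]

tr Q = -5 and det Q = 6, so the characteristic polynomial is λ² − (-5)λ + (6) with roots -3 and -2.
Eigenvectors give P = [[8, -3], [-3, 1]] with P⁻¹ = [[-1, -3], [-3, -8]], and Q = P·diag(-3, -2)·P⁻¹.
Then Q⁷ = P·diag(-2187, -128)·P⁻¹ = [[-17496, 384], [6561, -128]] · [[-1, -3], [-3, -8]] = [[16344, 49416], [-6177, -18659]].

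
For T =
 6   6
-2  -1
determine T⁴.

[[276, 390], [-130, -179]]

tr T = 5 and det T = 6, so the characteristic polynomial is λ² − (5)λ + (6) with roots 3 and 2.
Eigenvectors give P = [[2, 3], [-1, -2]] with P⁻¹ = [[2, 3], [-1, -2]], and T = P·diag(3, 2)·P⁻¹.
Then T⁴ = P·diag(81, 16)·P⁻¹ = [[162, 48], [-81, -32]] · [[2, 3], [-1, -2]] = [[276, 390], [-130, -179]].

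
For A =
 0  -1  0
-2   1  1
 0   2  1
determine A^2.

[[2, -1, -1], [-2, 5, 2], [-4, 4, 3]]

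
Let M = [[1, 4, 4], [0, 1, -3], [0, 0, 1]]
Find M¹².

M = I + N where N = [[0, 4, 4], [0, 0, -3], [0, 0, 0]] is strictly upper-triangular, so N³ = 0.
(I + N)¹² = I + 12·N + 66·N² = [[1, 48, -744], [0, 1, -36], [0, 0, 1]].

[[1, 48, -744], [0, 1, -36], [0, 0, 1]]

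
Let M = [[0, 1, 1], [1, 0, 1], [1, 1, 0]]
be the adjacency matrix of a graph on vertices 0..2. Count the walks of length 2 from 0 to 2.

The number of length-2 walks from vertex 0 to vertex 2 is entry (0,2) of M², where M is the adjacency matrix.
M² = [[2, 1, 1], [1, 2, 1], [1, 1, 2]]

1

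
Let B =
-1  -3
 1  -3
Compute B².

[[-2, 12], [-4, 6]]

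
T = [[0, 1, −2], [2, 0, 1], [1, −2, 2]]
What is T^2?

[[0, 4, −3], [1, 0, −2], [−2, −3, 0]]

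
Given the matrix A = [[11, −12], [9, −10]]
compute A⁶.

tr A = 1 and det A = −2, so the characteristic polynomial is λ² − (1)λ + (−2) with roots 2 and −1.
Eigenvectors give P = [[4, 1], [3, 1]] with P⁻¹ = [[1, −1], [−3, 4]], and A = P·diag(2, −1)·P⁻¹.
Then A⁶ = P·diag(64, 1)·P⁻¹ = [[256, 1], [192, 1]] · [[1, −1], [−3, 4]] = [[253, −252], [189, −188]].

[[253, −252], [189, −188]]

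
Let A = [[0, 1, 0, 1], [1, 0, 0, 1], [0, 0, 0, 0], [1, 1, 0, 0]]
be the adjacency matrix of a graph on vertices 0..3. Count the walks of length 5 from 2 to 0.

The number of length-5 walks from vertex 2 to vertex 0 is entry (2,0) of A^5, where A is the adjacency matrix.
A^2 = [[2, 1, 0, 1], [1, 2, 0, 1], [0, 0, 0, 0], [1, 1, 0, 2]]
A^3 = [[2, 3, 0, 3], [3, 2, 0, 3], [0, 0, 0, 0], [3, 3, 0, 2]]
A^4 = [[6, 5, 0, 5], [5, 6, 0, 5], [0, 0, 0, 0], [5, 5, 0, 6]]
A^5 = [[10, 11, 0, 11], [11, 10, 0, 11], [0, 0, 0, 0], [11, 11, 0, 10]]

0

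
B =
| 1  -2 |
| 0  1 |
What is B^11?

B = I + N where N = [[0, -2], [0, 0]] is strictly upper-triangular, so N^2 = 0.
(I + N)^11 = I + 11·N = [[1, -22], [0, 1]].

[[1, -22], [0, 1]]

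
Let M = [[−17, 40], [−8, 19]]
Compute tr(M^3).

26

tr M = 2 and det M = −3, so the characteristic polynomial is λ² − (2)λ + (−3) with roots −1 and 3.
Eigenvectors give P = [[5, 2], [2, 1]] with P⁻¹ = [[1, −2], [−2, 5]], and M = P·diag(−1, 3)·P⁻¹.
Then M^3 = P·diag(−1, 27)·P⁻¹ = [[−5, 54], [−2, 27]] · [[1, −2], [−2, 5]] = [[−113, 280], [−56, 139]].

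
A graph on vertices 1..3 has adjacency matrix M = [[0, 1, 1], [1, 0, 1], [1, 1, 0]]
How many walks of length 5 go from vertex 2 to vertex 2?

The number of length-5 walks from vertex 2 to vertex 2 is entry (2,2) of M^5, where M is the adjacency matrix.
M^2 = [[2, 1, 1], [1, 2, 1], [1, 1, 2]]
M^3 = [[2, 3, 3], [3, 2, 3], [3, 3, 2]]
M^4 = [[6, 5, 5], [5, 6, 5], [5, 5, 6]]
M^5 = [[10, 11, 11], [11, 10, 11], [11, 11, 10]]

10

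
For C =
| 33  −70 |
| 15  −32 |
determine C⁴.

[[471, −910], [195, −374]]

tr C = 1 and det C = −6, so the characteristic polynomial is λ² − (1)λ + (−6) with roots 3 and −2.
Eigenvectors give P = [[7, 2], [3, 1]] with P⁻¹ = [[1, −2], [−3, 7]], and C = P·diag(3, −2)·P⁻¹.
Then C⁴ = P·diag(81, 16)·P⁻¹ = [[567, 32], [243, 16]] · [[1, −2], [−3, 7]] = [[471, −910], [195, −374]].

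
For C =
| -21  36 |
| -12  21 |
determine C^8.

tr C = 0 and det C = -9, so the characteristic polynomial is λ² − (0)λ + (-9) with roots 3 and -3.
Eigenvectors give P = [[-3, 2], [-2, 1]] with P⁻¹ = [[1, -2], [2, -3]], and C = P·diag(3, -3)·P⁻¹.
Then C^8 = P·diag(6561, 6561)·P⁻¹ = [[-19683, 13122], [-13122, 6561]] · [[1, -2], [2, -3]] = [[6561, 0], [0, 6561]].

[[6561, 0], [0, 6561]]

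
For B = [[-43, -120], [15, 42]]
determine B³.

[[-307, -840], [105, 288]]

tr B = -1 and det B = -6, so the characteristic polynomial is λ² − (-1)λ + (-6) with roots 2 and -3.
Eigenvectors give P = [[-8, -3], [3, 1]] with P⁻¹ = [[1, 3], [-3, -8]], and B = P·diag(2, -3)·P⁻¹.
Then B³ = P·diag(8, -27)·P⁻¹ = [[-64, 81], [24, -27]] · [[1, 3], [-3, -8]] = [[-307, -840], [105, 288]].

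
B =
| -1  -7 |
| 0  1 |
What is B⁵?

[[-1, -7], [0, 1]]

B² = I (check: tr B = 0 and det B = -1), so B⁵ = B since 5 is odd.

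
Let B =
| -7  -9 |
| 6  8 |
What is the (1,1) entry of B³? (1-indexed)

-19

tr B = 1 and det B = -2, so the characteristic polynomial is λ² − (1)λ + (-2) with roots 2 and -1.
Eigenvectors give P = [[1, -3], [-1, 2]] with P⁻¹ = [[-2, -3], [-1, -1]], and B = P·diag(2, -1)·P⁻¹.
Then B³ = P·diag(8, -1)·P⁻¹ = [[8, 3], [-8, -2]] · [[-2, -3], [-1, -1]] = [[-19, -27], [18, 26]].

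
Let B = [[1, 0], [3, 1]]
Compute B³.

B = I + N where N = [[0, 0], [3, 0]] is strictly lower-triangular, so N² = 0.
(I + N)³ = I + 3·N = [[1, 0], [9, 1]].

[[1, 0], [9, 1]]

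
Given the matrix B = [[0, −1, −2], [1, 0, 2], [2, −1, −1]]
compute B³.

B² = [[−5, 2, 0], [4, −3, −4], [−3, −1, −5]]
B³ = [[2, 5, 14], [−11, 0, −10], [−11, 8, 9]]

[[2, 5, 14], [−11, 0, −10], [−11, 8, 9]]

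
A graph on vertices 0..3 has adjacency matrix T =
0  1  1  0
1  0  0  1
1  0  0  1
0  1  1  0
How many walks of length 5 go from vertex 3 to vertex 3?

The number of length-5 walks from vertex 3 to vertex 3 is entry (3,3) of T⁵, where T is the adjacency matrix.
T² = [[2, 0, 0, 2], [0, 2, 2, 0], [0, 2, 2, 0], [2, 0, 0, 2]]
T³ = [[0, 4, 4, 0], [4, 0, 0, 4], [4, 0, 0, 4], [0, 4, 4, 0]]
T⁴ = [[8, 0, 0, 8], [0, 8, 8, 0], [0, 8, 8, 0], [8, 0, 0, 8]]
T⁵ = [[0, 16, 16, 0], [16, 0, 0, 16], [16, 0, 0, 16], [0, 16, 16, 0]]

0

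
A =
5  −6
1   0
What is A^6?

tr A = 5 and det A = 6, so the characteristic polynomial is λ² − (5)λ + (6) with roots 2 and 3.
Eigenvectors give P = [[−2, 3], [−1, 1]] with P⁻¹ = [[1, −3], [1, −2]], and A = P·diag(2, 3)·P⁻¹.
Then A^6 = P·diag(64, 729)·P⁻¹ = [[−128, 2187], [−64, 729]] · [[1, −3], [1, −2]] = [[2059, −3990], [665, −1266]].

[[2059, −3990], [665, −1266]]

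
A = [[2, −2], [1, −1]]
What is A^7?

A² = A (a projection; rank 1, trace 1), so A^7 = A.

[[2, −2], [1, −1]]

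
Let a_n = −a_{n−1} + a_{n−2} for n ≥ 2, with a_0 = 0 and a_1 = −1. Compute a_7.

With companion matrix Q = [[−1, 1], [1, 0]], [a_n, a_{n−1}]ᵀ = Q·[a_{n−1}, a_{n−2}]ᵀ, so [a_7, a_6]ᵀ = Q^6·[a_1, a_0]ᵀ.
Q^6 = [[13, −8], [−8, 5]], giving [a_7, a_6]ᵀ = [[−13], [8]].

−13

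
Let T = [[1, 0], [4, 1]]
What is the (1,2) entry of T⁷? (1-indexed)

T = I + N where N = [[0, 0], [4, 0]] is strictly lower-triangular, so N² = 0.
(I + N)⁷ = I + 7·N = [[1, 0], [28, 1]].

0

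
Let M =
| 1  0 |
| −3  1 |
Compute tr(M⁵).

M = I + N where N = [[0, 0], [−3, 0]] is strictly lower-triangular, so N² = 0.
(I + N)⁵ = I + 5·N = [[1, 0], [−15, 1]].

2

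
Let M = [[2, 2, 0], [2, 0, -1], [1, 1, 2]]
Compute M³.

M² = [[8, 4, -2], [3, 3, -2], [6, 4, 3]]
M³ = [[22, 14, -8], [10, 4, -7], [23, 15, 2]]

[[22, 14, -8], [10, 4, -7], [23, 15, 2]]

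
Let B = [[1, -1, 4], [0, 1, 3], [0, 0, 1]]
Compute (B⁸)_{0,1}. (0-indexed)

-8

B = I + N where N = [[0, -1, 4], [0, 0, 3], [0, 0, 0]] is strictly upper-triangular, so N³ = 0.
(I + N)⁸ = I + 8·N + 28·N² = [[1, -8, -52], [0, 1, 24], [0, 0, 1]].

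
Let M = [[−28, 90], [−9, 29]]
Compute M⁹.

[[−4618, 15390], [−1539, 5129]]

tr M = 1 and det M = −2, so the characteristic polynomial is λ² − (1)λ + (−2) with roots −1 and 2.
Eigenvectors give P = [[10, −3], [3, −1]] with P⁻¹ = [[1, −3], [3, −10]], and M = P·diag(−1, 2)·P⁻¹.
Then M⁹ = P·diag(−1, 512)·P⁻¹ = [[−10, −1536], [−3, −512]] · [[1, −3], [3, −10]] = [[−4618, 15390], [−1539, 5129]].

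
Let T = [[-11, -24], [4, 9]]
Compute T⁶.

tr T = -2 and det T = -3, so the characteristic polynomial is λ² − (-2)λ + (-3) with roots -3 and 1.
Eigenvectors give P = [[-3, -2], [1, 1]] with P⁻¹ = [[-1, -2], [1, 3]], and T = P·diag(-3, 1)·P⁻¹.
Then T⁶ = P·diag(729, 1)·P⁻¹ = [[-2187, -2], [729, 1]] · [[-1, -2], [1, 3]] = [[2185, 4368], [-728, -1455]].

[[2185, 4368], [-728, -1455]]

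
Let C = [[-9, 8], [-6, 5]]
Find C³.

tr C = -4 and det C = 3, so the characteristic polynomial is λ² − (-4)λ + (3) with roots -1 and -3.
Eigenvectors give P = [[1, 4], [1, 3]] with P⁻¹ = [[-3, 4], [1, -1]], and C = P·diag(-1, -3)·P⁻¹.
Then C³ = P·diag(-1, -27)·P⁻¹ = [[-1, -108], [-1, -81]] · [[-3, 4], [1, -1]] = [[-105, 104], [-78, 77]].

[[-105, 104], [-78, 77]]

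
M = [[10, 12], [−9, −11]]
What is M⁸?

tr M = −1 and det M = −2, so the characteristic polynomial is λ² − (−1)λ + (−2) with roots −2 and 1.
Eigenvectors give P = [[−1, 4], [1, −3]] with P⁻¹ = [[3, 4], [1, 1]], and M = P·diag(−2, 1)·P⁻¹.
Then M⁸ = P·diag(256, 1)·P⁻¹ = [[−256, 4], [256, −3]] · [[3, 4], [1, 1]] = [[−764, −1020], [765, 1021]].

[[−764, −1020], [765, 1021]]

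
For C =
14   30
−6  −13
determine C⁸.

tr C = 1 and det C = −2, so the characteristic polynomial is λ² − (1)λ + (−2) with roots −1 and 2.
Eigenvectors give P = [[2, 5], [−1, −2]] with P⁻¹ = [[−2, −5], [1, 2]], and C = P·diag(−1, 2)·P⁻¹.
Then C⁸ = P·diag(1, 256)·P⁻¹ = [[2, 1280], [−1, −512]] · [[−2, −5], [1, 2]] = [[1276, 2550], [−510, −1019]].

[[1276, 2550], [−510, −1019]]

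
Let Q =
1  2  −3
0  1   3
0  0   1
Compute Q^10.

Q = I + N where N = [[0, 2, −3], [0, 0, 3], [0, 0, 0]] is strictly upper-triangular, so N^3 = 0.
(I + N)^10 = I + 10·N + 45·N^2 = [[1, 20, 240], [0, 1, 30], [0, 0, 1]].

[[1, 20, 240], [0, 1, 30], [0, 0, 1]]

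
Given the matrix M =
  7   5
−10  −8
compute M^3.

[[43, 35], [−70, −62]]

tr M = −1 and det M = −6, so the characteristic polynomial is λ² − (−1)λ + (−6) with roots 2 and −3.
Eigenvectors give P = [[1, 1], [−1, −2]] with P⁻¹ = [[2, 1], [−1, −1]], and M = P·diag(2, −3)·P⁻¹.
Then M^3 = P·diag(8, −27)·P⁻¹ = [[8, −27], [−8, 54]] · [[2, 1], [−1, −1]] = [[43, 35], [−70, −62]].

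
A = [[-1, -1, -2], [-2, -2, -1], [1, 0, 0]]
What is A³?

A² = [[1, 3, 3], [5, 6, 6], [-1, -1, -2]]
A³ = [[-4, -7, -5], [-11, -17, -16], [1, 3, 3]]

[[-4, -7, -5], [-11, -17, -16], [1, 3, 3]]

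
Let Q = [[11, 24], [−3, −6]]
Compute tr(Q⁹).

tr Q = 5 and det Q = 6, so the characteristic polynomial is λ² − (5)λ + (6) with roots 3 and 2.
Eigenvectors give P = [[−3, −8], [1, 3]] with P⁻¹ = [[−3, −8], [1, 3]], and Q = P·diag(3, 2)·P⁻¹.
Then Q⁹ = P·diag(19683, 512)·P⁻¹ = [[−59049, −4096], [19683, 1536]] · [[−3, −8], [1, 3]] = [[173051, 460104], [−57513, −152856]].

20195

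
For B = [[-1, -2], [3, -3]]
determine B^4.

[[-71, -16], [24, -87]]

B^2 = [[-5, 8], [-12, 3]]
B^3 = [[29, -14], [21, 15]]
B^4 = [[-71, -16], [24, -87]]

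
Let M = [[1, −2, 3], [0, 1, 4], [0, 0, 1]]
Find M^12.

M = I + N where N = [[0, −2, 3], [0, 0, 4], [0, 0, 0]] is strictly upper-triangular, so N^3 = 0.
(I + N)^12 = I + 12·N + 66·N^2 = [[1, −24, −492], [0, 1, 48], [0, 0, 1]].

[[1, −24, −492], [0, 1, 48], [0, 0, 1]]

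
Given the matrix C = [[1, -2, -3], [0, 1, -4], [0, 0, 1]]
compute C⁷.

[[1, -14, 147], [0, 1, -28], [0, 0, 1]]

C = I + N where N = [[0, -2, -3], [0, 0, -4], [0, 0, 0]] is strictly upper-triangular, so N³ = 0.
(I + N)⁷ = I + 7·N + 21·N² = [[1, -14, 147], [0, 1, -28], [0, 0, 1]].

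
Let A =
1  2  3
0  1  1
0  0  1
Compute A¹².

A = I + N where N = [[0, 2, 3], [0, 0, 1], [0, 0, 0]] is strictly upper-triangular, so N³ = 0.
(I + N)¹² = I + 12·N + 66·N² = [[1, 24, 168], [0, 1, 12], [0, 0, 1]].

[[1, 24, 168], [0, 1, 12], [0, 0, 1]]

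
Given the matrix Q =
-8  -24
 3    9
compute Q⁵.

[[-8, -24], [3, 9]]

Q² = Q (a projection; rank 1, trace 1), so Q⁵ = Q.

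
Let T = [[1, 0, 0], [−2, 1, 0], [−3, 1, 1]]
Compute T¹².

T = I + N where N = [[0, 0, 0], [−2, 0, 0], [−3, 1, 0]] is strictly lower-triangular, so N³ = 0.
(I + N)¹² = I + 12·N + 66·N² = [[1, 0, 0], [−24, 1, 0], [−168, 12, 1]].

[[1, 0, 0], [−24, 1, 0], [−168, 12, 1]]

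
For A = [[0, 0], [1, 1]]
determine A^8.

[[0, 0], [1, 1]]

A² = A (a projection; rank 1, trace 1), so A^8 = A.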